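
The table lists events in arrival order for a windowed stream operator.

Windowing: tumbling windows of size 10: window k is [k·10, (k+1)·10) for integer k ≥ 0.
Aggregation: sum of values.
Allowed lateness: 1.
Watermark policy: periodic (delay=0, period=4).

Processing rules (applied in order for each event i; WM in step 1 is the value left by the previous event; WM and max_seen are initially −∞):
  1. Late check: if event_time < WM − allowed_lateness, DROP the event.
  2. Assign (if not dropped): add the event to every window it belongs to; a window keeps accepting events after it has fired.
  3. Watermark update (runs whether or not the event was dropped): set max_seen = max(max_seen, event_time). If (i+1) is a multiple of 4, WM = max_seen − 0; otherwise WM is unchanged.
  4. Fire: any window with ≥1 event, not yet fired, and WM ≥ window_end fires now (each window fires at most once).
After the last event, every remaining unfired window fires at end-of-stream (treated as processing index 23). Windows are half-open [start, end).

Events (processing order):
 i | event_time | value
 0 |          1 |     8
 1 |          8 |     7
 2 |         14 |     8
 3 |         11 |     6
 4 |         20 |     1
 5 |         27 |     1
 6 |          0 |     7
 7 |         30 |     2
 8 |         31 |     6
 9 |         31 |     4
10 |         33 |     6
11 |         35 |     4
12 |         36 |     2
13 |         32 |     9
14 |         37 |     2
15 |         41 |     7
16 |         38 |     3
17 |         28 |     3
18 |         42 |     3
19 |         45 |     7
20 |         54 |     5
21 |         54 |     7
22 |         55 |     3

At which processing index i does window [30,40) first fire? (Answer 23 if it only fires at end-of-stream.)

15

i=0 t=1 v=8: → [0,10); WM=−∞
i=1 t=8 v=7: → [0,10); WM=−∞
i=2 t=14 v=8: → [10,20); WM=−∞
i=3 t=11 v=6: → [10,20); WM=14; [0,10) fires=15
i=4 t=20 v=1: → [20,30); WM=14
i=5 t=27 v=1: → [20,30); WM=14
i=6 t=0 v=7: DROP (t<14-1); WM=14
i=7 t=30 v=2: → [30,40); WM=30; [10,20) fires=14 [20,30) fires=2
i=8 t=31 v=6: → [30,40); WM=30
i=9 t=31 v=4: → [30,40); WM=30
i=10 t=33 v=6: → [30,40); WM=30
i=11 t=35 v=4: → [30,40); WM=35
i=12 t=36 v=2: → [30,40); WM=35
i=13 t=32 v=9: DROP (t<35-1); WM=35
i=14 t=37 v=2: → [30,40); WM=35
i=15 t=41 v=7: → [40,50); WM=41; [30,40) fires=26
i=16 t=38 v=3: DROP (t<41-1); WM=41
i=17 t=28 v=3: DROP (t<41-1); WM=41
i=18 t=42 v=3: → [40,50); WM=41
i=19 t=45 v=7: → [40,50); WM=45
i=20 t=54 v=5: → [50,60); WM=45
i=21 t=54 v=7: → [50,60); WM=45
i=22 t=55 v=3: → [50,60); WM=45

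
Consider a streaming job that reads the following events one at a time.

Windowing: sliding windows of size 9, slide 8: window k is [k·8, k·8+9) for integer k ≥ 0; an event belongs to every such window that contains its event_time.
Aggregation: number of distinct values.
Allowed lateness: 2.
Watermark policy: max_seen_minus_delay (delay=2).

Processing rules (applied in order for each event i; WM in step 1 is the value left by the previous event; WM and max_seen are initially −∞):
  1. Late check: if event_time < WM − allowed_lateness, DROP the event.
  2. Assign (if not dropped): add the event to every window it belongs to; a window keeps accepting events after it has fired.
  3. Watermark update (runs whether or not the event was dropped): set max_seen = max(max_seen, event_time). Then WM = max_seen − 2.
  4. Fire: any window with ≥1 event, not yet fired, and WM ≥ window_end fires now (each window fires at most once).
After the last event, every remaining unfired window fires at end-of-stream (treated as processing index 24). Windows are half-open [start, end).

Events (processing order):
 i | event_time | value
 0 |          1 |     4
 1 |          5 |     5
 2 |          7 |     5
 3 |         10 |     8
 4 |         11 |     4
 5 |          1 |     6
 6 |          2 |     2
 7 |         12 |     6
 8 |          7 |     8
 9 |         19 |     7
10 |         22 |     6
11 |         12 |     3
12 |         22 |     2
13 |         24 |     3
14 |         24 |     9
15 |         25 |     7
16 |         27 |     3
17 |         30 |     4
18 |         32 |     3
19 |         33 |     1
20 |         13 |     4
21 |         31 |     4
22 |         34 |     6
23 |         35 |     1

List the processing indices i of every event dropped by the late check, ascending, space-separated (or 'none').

i=0 t=1 v=4: → [0,9); WM=-1
i=1 t=5 v=5: → [0,9); WM=3
i=2 t=7 v=5: → [0,9); WM=5
i=3 t=10 v=8: → [8,17); WM=8
i=4 t=11 v=4: → [8,17); WM=9; [0,9) fires=2
i=5 t=1 v=6: DROP (t<9-2); WM=9
i=6 t=2 v=2: DROP (t<9-2); WM=9
i=7 t=12 v=6: → [8,17); WM=10
i=8 t=7 v=8: DROP (t<10-2); WM=10
i=9 t=19 v=7: → [16,25); WM=17; [8,17) fires=3
i=10 t=22 v=6: → [16,25); WM=20
i=11 t=12 v=3: DROP (t<20-2); WM=20
i=12 t=22 v=2: → [16,25); WM=20
i=13 t=24 v=3: → [24,33),[16,25); WM=22
i=14 t=24 v=9: → [24,33),[16,25); WM=22
i=15 t=25 v=7: → [24,33); WM=23
i=16 t=27 v=3: → [24,33); WM=25; [16,25) fires=5
i=17 t=30 v=4: → [24,33); WM=28
i=18 t=32 v=3: → [32,41),[24,33); WM=30
i=19 t=33 v=1: → [32,41); WM=31
i=20 t=13 v=4: DROP (t<31-2); WM=31
i=21 t=31 v=4: → [24,33); WM=31
i=22 t=34 v=6: → [32,41); WM=32
i=23 t=35 v=1: → [32,41); WM=33; [24,33) fires=4

5 6 8 11 20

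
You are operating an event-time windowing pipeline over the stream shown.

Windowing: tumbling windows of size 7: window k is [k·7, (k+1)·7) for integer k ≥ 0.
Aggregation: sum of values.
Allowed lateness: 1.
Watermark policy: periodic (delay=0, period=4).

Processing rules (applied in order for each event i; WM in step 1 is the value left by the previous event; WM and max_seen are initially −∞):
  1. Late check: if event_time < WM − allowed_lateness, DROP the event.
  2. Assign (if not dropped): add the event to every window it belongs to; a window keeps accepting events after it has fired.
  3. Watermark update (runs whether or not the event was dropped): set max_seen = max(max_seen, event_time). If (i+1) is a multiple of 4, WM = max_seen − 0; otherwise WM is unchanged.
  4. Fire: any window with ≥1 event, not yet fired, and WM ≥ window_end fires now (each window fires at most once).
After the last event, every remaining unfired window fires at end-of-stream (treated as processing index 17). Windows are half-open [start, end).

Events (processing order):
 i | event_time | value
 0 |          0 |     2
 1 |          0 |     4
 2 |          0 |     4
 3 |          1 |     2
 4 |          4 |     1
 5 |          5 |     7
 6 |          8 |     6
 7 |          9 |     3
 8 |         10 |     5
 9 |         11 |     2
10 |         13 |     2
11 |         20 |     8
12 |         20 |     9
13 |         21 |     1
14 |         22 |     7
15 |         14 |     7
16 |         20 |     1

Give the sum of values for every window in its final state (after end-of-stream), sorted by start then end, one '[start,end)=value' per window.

[0,7)=20 [7,14)=18 [14,21)=17 [21,28)=8

i=0 t=0 v=2: → [0,7); WM=−∞
i=1 t=0 v=4: → [0,7); WM=−∞
i=2 t=0 v=4: → [0,7); WM=−∞
i=3 t=1 v=2: → [0,7); WM=1
i=4 t=4 v=1: → [0,7); WM=1
i=5 t=5 v=7: → [0,7); WM=1
i=6 t=8 v=6: → [7,14); WM=1
i=7 t=9 v=3: → [7,14); WM=9; [0,7) fires=20
i=8 t=10 v=5: → [7,14); WM=9
i=9 t=11 v=2: → [7,14); WM=9
i=10 t=13 v=2: → [7,14); WM=9
i=11 t=20 v=8: → [14,21); WM=20; [7,14) fires=18
i=12 t=20 v=9: → [14,21); WM=20
i=13 t=21 v=1: → [21,28); WM=20
i=14 t=22 v=7: → [21,28); WM=20
i=15 t=14 v=7: DROP (t<20-1); WM=22; [14,21) fires=17
i=16 t=20 v=1: DROP (t<22-1); WM=22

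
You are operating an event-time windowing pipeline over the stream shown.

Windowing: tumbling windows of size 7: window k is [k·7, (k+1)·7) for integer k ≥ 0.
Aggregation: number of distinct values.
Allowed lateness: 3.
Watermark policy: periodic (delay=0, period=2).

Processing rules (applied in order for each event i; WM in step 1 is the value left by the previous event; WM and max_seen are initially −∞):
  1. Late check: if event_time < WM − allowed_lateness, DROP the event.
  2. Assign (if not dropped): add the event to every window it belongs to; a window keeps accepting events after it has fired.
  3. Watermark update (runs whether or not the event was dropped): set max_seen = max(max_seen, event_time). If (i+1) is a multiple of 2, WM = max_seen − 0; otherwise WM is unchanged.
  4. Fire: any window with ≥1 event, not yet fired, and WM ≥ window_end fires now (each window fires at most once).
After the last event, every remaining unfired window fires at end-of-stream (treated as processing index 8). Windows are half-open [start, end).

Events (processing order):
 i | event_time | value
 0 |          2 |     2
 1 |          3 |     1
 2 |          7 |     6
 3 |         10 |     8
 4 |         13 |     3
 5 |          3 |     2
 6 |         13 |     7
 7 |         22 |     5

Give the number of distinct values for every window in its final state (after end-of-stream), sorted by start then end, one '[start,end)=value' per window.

i=0 t=2 v=2: → [0,7); WM=−∞
i=1 t=3 v=1: → [0,7); WM=3
i=2 t=7 v=6: → [7,14); WM=3
i=3 t=10 v=8: → [7,14); WM=10; [0,7) fires=2
i=4 t=13 v=3: → [7,14); WM=10
i=5 t=3 v=2: DROP (t<10-3); WM=13
i=6 t=13 v=7: → [7,14); WM=13
i=7 t=22 v=5: → [21,28); WM=22; [7,14) fires=4

[0,7)=2 [7,14)=4 [21,28)=1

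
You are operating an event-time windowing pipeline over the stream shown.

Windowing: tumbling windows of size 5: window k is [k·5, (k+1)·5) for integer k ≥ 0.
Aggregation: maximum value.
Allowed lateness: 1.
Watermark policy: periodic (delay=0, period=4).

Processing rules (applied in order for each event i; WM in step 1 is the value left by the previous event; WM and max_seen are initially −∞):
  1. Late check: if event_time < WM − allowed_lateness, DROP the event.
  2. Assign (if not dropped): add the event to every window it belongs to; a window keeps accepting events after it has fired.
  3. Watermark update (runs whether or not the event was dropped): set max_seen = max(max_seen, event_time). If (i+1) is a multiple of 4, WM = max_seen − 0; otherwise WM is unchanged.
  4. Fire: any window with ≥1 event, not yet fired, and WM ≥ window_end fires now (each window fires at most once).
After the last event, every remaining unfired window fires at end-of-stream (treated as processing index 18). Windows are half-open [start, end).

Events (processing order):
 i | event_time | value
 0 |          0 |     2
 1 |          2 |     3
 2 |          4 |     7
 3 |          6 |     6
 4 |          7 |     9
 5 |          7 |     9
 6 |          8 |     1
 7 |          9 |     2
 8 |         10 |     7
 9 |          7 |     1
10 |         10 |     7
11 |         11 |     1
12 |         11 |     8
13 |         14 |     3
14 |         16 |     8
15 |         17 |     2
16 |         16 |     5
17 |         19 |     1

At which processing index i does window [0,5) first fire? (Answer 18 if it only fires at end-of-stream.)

i=0 t=0 v=2: → [0,5); WM=−∞
i=1 t=2 v=3: → [0,5); WM=−∞
i=2 t=4 v=7: → [0,5); WM=−∞
i=3 t=6 v=6: → [5,10); WM=6; [0,5) fires=7
i=4 t=7 v=9: → [5,10); WM=6
i=5 t=7 v=9: → [5,10); WM=6
i=6 t=8 v=1: → [5,10); WM=6
i=7 t=9 v=2: → [5,10); WM=9
i=8 t=10 v=7: → [10,15); WM=9
i=9 t=7 v=1: DROP (t<9-1); WM=9
i=10 t=10 v=7: → [10,15); WM=9
i=11 t=11 v=1: → [10,15); WM=11; [5,10) fires=9
i=12 t=11 v=8: → [10,15); WM=11
i=13 t=14 v=3: → [10,15); WM=11
i=14 t=16 v=8: → [15,20); WM=11
i=15 t=17 v=2: → [15,20); WM=17; [10,15) fires=8
i=16 t=16 v=5: → [15,20); WM=17
i=17 t=19 v=1: → [15,20); WM=17

3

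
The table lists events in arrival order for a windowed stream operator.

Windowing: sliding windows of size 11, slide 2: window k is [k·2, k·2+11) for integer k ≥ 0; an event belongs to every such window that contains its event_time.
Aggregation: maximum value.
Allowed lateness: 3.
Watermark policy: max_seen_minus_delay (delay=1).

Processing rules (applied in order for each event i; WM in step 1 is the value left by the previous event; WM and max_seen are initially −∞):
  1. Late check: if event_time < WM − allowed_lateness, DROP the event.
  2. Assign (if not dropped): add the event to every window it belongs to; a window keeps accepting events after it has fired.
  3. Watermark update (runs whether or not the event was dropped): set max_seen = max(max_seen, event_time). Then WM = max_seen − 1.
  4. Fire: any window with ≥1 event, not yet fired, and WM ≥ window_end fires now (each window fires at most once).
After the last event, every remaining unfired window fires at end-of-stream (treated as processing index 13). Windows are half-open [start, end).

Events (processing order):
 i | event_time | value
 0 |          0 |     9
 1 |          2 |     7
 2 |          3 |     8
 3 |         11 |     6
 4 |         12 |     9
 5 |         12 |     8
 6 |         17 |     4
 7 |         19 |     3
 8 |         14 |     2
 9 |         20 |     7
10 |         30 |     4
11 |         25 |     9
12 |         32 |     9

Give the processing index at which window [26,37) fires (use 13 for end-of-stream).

13

i=0 t=0 v=9: → [0,11); WM=-1
i=1 t=2 v=7: → [2,13),[0,11); WM=1
i=2 t=3 v=8: → [2,13),[0,11); WM=2
i=3 t=11 v=6: → [10,21),[8,19),[6,17),[4,15),[2,13); WM=10
i=4 t=12 v=9: → [12,23),[10,21),[8,19),[6,17),[4,15),[2,13); WM=11; [0,11) fires=9
i=5 t=12 v=8: → [12,23),[10,21),[8,19),[6,17),[4,15),[2,13); WM=11
i=6 t=17 v=4: → [16,27),[14,25),[12,23),[10,21),[8,19); WM=16; [2,13) fires=9 [4,15) fires=9
i=7 t=19 v=3: → [18,29),[16,27),[14,25),[12,23),[10,21); WM=18; [6,17) fires=9
i=8 t=14 v=2: DROP (t<18-3); WM=18
i=9 t=20 v=7: → [20,31),[18,29),[16,27),[14,25),[12,23),[10,21); WM=19; [8,19) fires=9
i=10 t=30 v=4: → [30,41),[28,39),[26,37),[24,35),[22,33),[20,31); WM=29; [10,21) fires=9 [12,23) fires=9 [14,25) fires=7 [16,27) fires=7 [18,29) fires=7
i=11 t=25 v=9: DROP (t<29-3); WM=29
i=12 t=32 v=9: → [32,43),[30,41),[28,39),[26,37),[24,35),[22,33); WM=31; [20,31) fires=7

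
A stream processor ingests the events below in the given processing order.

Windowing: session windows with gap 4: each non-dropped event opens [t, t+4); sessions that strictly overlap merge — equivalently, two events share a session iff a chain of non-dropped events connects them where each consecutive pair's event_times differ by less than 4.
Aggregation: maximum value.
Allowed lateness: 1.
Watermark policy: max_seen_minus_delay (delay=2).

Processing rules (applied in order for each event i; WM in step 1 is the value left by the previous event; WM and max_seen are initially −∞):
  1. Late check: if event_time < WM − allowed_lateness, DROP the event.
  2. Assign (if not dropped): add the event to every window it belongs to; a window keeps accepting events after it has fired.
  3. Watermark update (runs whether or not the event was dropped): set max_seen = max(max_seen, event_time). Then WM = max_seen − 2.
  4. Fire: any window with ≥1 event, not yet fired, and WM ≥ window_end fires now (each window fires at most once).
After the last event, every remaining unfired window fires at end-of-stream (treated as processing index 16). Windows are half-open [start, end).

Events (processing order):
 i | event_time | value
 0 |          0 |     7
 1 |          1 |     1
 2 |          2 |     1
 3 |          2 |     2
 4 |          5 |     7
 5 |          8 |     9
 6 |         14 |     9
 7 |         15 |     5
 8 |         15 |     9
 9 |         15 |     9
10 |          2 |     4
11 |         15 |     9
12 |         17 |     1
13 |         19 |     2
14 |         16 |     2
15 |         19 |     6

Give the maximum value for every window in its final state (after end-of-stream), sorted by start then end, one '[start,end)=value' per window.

[0,12)=9 [14,23)=9

i=0 t=0 v=7: → [0,4); WM=-2
i=1 t=1 v=1: → [0,5); WM=-1
i=2 t=2 v=1: → [0,6); WM=0
i=3 t=2 v=2: → [0,6); WM=0
i=4 t=5 v=7: → [0,9); WM=3
i=5 t=8 v=9: → [0,12); WM=6
i=6 t=14 v=9: → [14,18); WM=12
i=7 t=15 v=5: → [14,19); WM=13
i=8 t=15 v=9: → [14,19); WM=13
i=9 t=15 v=9: → [14,19); WM=13
i=10 t=2 v=4: DROP (t<13-1); WM=13
i=11 t=15 v=9: → [14,19); WM=13
i=12 t=17 v=1: → [14,21); WM=15
i=13 t=19 v=2: → [14,23); WM=17
i=14 t=16 v=2: → [14,23); WM=17
i=15 t=19 v=6: → [14,23); WM=17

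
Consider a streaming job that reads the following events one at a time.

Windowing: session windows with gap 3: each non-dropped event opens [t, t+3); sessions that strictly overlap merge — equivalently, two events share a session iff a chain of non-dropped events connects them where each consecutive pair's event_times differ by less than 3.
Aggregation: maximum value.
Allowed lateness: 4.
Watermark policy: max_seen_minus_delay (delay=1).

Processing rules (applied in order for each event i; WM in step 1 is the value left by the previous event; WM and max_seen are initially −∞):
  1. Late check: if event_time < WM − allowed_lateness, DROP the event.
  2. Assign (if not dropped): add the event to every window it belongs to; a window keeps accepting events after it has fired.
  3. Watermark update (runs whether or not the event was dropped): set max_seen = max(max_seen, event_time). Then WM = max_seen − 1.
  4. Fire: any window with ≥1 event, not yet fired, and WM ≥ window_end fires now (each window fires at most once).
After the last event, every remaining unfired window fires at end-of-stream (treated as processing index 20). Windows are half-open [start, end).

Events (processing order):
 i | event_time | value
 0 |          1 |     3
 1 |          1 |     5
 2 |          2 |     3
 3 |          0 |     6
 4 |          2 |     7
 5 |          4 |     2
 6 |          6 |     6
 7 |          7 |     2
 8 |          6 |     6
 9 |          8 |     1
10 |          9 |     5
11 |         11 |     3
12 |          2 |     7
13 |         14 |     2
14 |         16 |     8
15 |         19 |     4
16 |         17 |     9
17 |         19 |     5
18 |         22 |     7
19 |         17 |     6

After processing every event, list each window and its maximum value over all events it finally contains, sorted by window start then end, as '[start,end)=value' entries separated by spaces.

[0,14)=7 [14,22)=9 [22,25)=7

i=0 t=1 v=3: → [1,4); WM=0
i=1 t=1 v=5: → [1,4); WM=0
i=2 t=2 v=3: → [1,5); WM=1
i=3 t=0 v=6: → [0,5); WM=1
i=4 t=2 v=7: → [0,5); WM=1
i=5 t=4 v=2: → [0,7); WM=3
i=6 t=6 v=6: → [0,9); WM=5
i=7 t=7 v=2: → [0,10); WM=6
i=8 t=6 v=6: → [0,10); WM=6
i=9 t=8 v=1: → [0,11); WM=7
i=10 t=9 v=5: → [0,12); WM=8
i=11 t=11 v=3: → [0,14); WM=10
i=12 t=2 v=7: DROP (t<10-4); WM=10
i=13 t=14 v=2: → [14,17); WM=13
i=14 t=16 v=8: → [14,19); WM=15
i=15 t=19 v=4: → [19,22); WM=18
i=16 t=17 v=9: → [14,22); WM=18
i=17 t=19 v=5: → [14,22); WM=18
i=18 t=22 v=7: → [22,25); WM=21
i=19 t=17 v=6: → [14,22); WM=21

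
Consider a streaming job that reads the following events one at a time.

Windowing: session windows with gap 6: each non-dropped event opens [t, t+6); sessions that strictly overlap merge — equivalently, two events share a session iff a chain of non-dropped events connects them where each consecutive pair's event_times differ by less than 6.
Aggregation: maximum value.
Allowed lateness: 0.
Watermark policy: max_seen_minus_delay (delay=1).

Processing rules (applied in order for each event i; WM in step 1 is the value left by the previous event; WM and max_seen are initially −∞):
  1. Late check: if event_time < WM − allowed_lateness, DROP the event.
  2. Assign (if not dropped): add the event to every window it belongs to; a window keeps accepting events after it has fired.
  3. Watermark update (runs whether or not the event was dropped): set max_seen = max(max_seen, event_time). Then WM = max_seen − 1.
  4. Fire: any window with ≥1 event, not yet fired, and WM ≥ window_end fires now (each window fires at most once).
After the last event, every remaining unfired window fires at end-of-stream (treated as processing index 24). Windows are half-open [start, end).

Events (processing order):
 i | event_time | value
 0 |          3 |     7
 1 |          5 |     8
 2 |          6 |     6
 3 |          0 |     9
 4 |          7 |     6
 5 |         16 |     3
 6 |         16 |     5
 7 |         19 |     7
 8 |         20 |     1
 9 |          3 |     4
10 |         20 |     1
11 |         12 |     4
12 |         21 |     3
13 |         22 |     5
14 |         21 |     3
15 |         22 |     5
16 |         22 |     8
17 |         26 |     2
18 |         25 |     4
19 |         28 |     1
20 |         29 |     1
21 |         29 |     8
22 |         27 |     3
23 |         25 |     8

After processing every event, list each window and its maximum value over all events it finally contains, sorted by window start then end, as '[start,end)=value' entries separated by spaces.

[3,13)=8 [16,35)=8

i=0 t=3 v=7: → [3,9); WM=2
i=1 t=5 v=8: → [3,11); WM=4
i=2 t=6 v=6: → [3,12); WM=5
i=3 t=0 v=9: DROP (t<5-0); WM=5
i=4 t=7 v=6: → [3,13); WM=6
i=5 t=16 v=3: → [16,22); WM=15
i=6 t=16 v=5: → [16,22); WM=15
i=7 t=19 v=7: → [16,25); WM=18
i=8 t=20 v=1: → [16,26); WM=19
i=9 t=3 v=4: DROP (t<19-0); WM=19
i=10 t=20 v=1: → [16,26); WM=19
i=11 t=12 v=4: DROP (t<19-0); WM=19
i=12 t=21 v=3: → [16,27); WM=20
i=13 t=22 v=5: → [16,28); WM=21
i=14 t=21 v=3: → [16,28); WM=21
i=15 t=22 v=5: → [16,28); WM=21
i=16 t=22 v=8: → [16,28); WM=21
i=17 t=26 v=2: → [16,32); WM=25
i=18 t=25 v=4: → [16,32); WM=25
i=19 t=28 v=1: → [16,34); WM=27
i=20 t=29 v=1: → [16,35); WM=28
i=21 t=29 v=8: → [16,35); WM=28
i=22 t=27 v=3: DROP (t<28-0); WM=28
i=23 t=25 v=8: DROP (t<28-0); WM=28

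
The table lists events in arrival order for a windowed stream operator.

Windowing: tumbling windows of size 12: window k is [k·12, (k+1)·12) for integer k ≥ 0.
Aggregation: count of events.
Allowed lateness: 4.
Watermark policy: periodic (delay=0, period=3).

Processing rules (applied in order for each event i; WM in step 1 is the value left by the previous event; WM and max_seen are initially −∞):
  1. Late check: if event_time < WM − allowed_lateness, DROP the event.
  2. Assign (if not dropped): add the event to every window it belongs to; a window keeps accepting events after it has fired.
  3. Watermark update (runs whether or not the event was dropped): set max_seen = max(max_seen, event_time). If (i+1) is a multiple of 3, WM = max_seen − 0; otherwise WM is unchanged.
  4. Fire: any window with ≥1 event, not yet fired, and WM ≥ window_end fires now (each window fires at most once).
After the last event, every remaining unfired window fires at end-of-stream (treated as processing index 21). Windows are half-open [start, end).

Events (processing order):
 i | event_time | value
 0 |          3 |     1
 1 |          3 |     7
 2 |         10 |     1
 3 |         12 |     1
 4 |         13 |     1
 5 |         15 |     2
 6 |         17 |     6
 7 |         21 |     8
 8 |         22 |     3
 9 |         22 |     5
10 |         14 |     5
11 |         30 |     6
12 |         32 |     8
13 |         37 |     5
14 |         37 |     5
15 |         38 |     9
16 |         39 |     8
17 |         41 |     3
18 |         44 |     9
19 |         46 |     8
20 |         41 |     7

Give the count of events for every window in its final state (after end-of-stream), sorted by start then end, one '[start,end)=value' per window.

[0,12)=3 [12,24)=7 [24,36)=2 [36,48)=8

i=0 t=3 v=1: → [0,12); WM=−∞
i=1 t=3 v=7: → [0,12); WM=−∞
i=2 t=10 v=1: → [0,12); WM=10
i=3 t=12 v=1: → [12,24); WM=10
i=4 t=13 v=1: → [12,24); WM=10
i=5 t=15 v=2: → [12,24); WM=15; [0,12) fires=3
i=6 t=17 v=6: → [12,24); WM=15
i=7 t=21 v=8: → [12,24); WM=15
i=8 t=22 v=3: → [12,24); WM=22
i=9 t=22 v=5: → [12,24); WM=22
i=10 t=14 v=5: DROP (t<22-4); WM=22
i=11 t=30 v=6: → [24,36); WM=30; [12,24) fires=7
i=12 t=32 v=8: → [24,36); WM=30
i=13 t=37 v=5: → [36,48); WM=30
i=14 t=37 v=5: → [36,48); WM=37; [24,36) fires=2
i=15 t=38 v=9: → [36,48); WM=37
i=16 t=39 v=8: → [36,48); WM=37
i=17 t=41 v=3: → [36,48); WM=41
i=18 t=44 v=9: → [36,48); WM=41
i=19 t=46 v=8: → [36,48); WM=41
i=20 t=41 v=7: → [36,48); WM=46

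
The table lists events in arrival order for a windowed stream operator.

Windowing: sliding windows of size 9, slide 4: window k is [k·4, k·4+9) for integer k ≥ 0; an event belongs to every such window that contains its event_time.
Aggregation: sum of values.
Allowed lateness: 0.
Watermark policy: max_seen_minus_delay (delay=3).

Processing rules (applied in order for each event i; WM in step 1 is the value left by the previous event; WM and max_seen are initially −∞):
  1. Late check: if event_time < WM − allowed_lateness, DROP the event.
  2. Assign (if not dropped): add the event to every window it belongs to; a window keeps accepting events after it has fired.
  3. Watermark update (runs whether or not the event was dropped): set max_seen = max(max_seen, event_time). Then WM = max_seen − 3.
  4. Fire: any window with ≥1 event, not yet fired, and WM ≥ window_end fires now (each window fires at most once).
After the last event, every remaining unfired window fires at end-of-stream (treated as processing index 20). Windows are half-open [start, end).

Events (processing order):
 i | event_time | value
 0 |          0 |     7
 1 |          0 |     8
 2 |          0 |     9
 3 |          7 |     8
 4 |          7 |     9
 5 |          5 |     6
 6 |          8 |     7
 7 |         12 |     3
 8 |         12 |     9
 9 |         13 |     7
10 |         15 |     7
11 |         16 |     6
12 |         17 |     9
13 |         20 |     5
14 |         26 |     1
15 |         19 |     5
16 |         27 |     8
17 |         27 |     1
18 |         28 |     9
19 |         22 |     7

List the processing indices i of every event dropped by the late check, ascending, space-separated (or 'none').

i=0 t=0 v=7: → [0,9); WM=-3
i=1 t=0 v=8: → [0,9); WM=-3
i=2 t=0 v=9: → [0,9); WM=-3
i=3 t=7 v=8: → [4,13),[0,9); WM=4
i=4 t=7 v=9: → [4,13),[0,9); WM=4
i=5 t=5 v=6: → [4,13),[0,9); WM=4
i=6 t=8 v=7: → [8,17),[4,13),[0,9); WM=5
i=7 t=12 v=3: → [12,21),[8,17),[4,13); WM=9; [0,9) fires=54
i=8 t=12 v=9: → [12,21),[8,17),[4,13); WM=9
i=9 t=13 v=7: → [12,21),[8,17); WM=10
i=10 t=15 v=7: → [12,21),[8,17); WM=12
i=11 t=16 v=6: → [16,25),[12,21),[8,17); WM=13; [4,13) fires=42
i=12 t=17 v=9: → [16,25),[12,21); WM=14
i=13 t=20 v=5: → [20,29),[16,25),[12,21); WM=17; [8,17) fires=39
i=14 t=26 v=1: → [24,33),[20,29); WM=23; [12,21) fires=46
i=15 t=19 v=5: DROP (t<23-0); WM=23
i=16 t=27 v=8: → [24,33),[20,29); WM=24
i=17 t=27 v=1: → [24,33),[20,29); WM=24
i=18 t=28 v=9: → [28,37),[24,33),[20,29); WM=25; [16,25) fires=20
i=19 t=22 v=7: DROP (t<25-0); WM=25

15 19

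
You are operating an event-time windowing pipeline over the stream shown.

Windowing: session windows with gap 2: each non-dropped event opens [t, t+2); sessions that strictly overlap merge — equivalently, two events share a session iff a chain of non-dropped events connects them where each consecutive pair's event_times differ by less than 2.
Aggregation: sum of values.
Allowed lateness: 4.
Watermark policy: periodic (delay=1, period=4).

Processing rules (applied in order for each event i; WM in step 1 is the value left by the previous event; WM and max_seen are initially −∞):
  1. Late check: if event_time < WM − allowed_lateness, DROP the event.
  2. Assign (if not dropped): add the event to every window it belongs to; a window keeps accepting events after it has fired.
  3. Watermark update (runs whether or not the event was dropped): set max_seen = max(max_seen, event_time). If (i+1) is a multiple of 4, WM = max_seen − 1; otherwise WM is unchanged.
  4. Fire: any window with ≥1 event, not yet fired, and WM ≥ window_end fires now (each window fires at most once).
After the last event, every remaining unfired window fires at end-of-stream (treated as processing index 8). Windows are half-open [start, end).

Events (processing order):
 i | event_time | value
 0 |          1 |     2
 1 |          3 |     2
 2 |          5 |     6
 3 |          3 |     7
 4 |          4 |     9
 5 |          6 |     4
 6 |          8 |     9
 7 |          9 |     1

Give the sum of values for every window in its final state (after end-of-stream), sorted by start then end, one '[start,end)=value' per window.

i=0 t=1 v=2: → [1,3); WM=−∞
i=1 t=3 v=2: → [3,5); WM=−∞
i=2 t=5 v=6: → [5,7); WM=−∞
i=3 t=3 v=7: → [3,5); WM=4
i=4 t=4 v=9: → [3,7); WM=4
i=5 t=6 v=4: → [3,8); WM=4
i=6 t=8 v=9: → [8,10); WM=4
i=7 t=9 v=1: → [8,11); WM=8

[1,3)=2 [3,8)=28 [8,11)=10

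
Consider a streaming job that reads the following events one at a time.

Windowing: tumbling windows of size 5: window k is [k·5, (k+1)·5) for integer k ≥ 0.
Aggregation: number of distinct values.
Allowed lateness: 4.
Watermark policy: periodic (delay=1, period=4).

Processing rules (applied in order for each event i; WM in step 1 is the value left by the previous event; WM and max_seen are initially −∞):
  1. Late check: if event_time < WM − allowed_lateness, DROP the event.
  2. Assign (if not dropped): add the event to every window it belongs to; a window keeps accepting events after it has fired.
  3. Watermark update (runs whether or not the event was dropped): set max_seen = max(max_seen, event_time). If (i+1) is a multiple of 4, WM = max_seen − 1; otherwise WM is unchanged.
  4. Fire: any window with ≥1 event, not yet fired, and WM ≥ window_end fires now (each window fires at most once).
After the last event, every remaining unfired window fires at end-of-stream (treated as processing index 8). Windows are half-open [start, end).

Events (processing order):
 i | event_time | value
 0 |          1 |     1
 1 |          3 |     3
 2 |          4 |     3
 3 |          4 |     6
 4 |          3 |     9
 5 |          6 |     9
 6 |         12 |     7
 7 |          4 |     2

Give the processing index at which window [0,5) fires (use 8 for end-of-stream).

i=0 t=1 v=1: → [0,5); WM=−∞
i=1 t=3 v=3: → [0,5); WM=−∞
i=2 t=4 v=3: → [0,5); WM=−∞
i=3 t=4 v=6: → [0,5); WM=3
i=4 t=3 v=9: → [0,5); WM=3
i=5 t=6 v=9: → [5,10); WM=3
i=6 t=12 v=7: → [10,15); WM=3
i=7 t=4 v=2: → [0,5); WM=11; [0,5) fires=5 [5,10) fires=1

7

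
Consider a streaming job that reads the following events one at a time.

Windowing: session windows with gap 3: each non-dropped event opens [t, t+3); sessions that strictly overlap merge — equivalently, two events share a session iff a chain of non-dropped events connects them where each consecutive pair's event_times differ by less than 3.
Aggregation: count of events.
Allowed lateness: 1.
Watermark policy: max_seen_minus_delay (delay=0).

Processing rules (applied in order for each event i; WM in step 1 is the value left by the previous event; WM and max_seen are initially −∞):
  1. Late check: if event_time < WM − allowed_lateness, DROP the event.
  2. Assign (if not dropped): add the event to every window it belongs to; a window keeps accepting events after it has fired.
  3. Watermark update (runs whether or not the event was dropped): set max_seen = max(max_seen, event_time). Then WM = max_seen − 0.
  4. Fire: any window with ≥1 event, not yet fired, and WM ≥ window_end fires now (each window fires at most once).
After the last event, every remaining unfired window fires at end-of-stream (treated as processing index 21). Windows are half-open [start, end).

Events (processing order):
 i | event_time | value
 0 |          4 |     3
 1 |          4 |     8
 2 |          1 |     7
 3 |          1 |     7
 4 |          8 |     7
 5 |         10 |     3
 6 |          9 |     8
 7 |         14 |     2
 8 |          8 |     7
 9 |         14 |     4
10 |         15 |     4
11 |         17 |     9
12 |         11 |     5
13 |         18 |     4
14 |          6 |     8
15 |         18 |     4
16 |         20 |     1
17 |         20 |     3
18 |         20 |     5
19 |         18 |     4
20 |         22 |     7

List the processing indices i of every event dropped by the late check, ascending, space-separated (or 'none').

i=0 t=4 v=3: → [4,7); WM=4
i=1 t=4 v=8: → [4,7); WM=4
i=2 t=1 v=7: DROP (t<4-1); WM=4
i=3 t=1 v=7: DROP (t<4-1); WM=4
i=4 t=8 v=7: → [8,11); WM=8
i=5 t=10 v=3: → [8,13); WM=10
i=6 t=9 v=8: → [8,13); WM=10
i=7 t=14 v=2: → [14,17); WM=14
i=8 t=8 v=7: DROP (t<14-1); WM=14
i=9 t=14 v=4: → [14,17); WM=14
i=10 t=15 v=4: → [14,18); WM=15
i=11 t=17 v=9: → [14,20); WM=17
i=12 t=11 v=5: DROP (t<17-1); WM=17
i=13 t=18 v=4: → [14,21); WM=18
i=14 t=6 v=8: DROP (t<18-1); WM=18
i=15 t=18 v=4: → [14,21); WM=18
i=16 t=20 v=1: → [14,23); WM=20
i=17 t=20 v=3: → [14,23); WM=20
i=18 t=20 v=5: → [14,23); WM=20
i=19 t=18 v=4: DROP (t<20-1); WM=20
i=20 t=22 v=7: → [14,25); WM=22

2 3 8 12 14 19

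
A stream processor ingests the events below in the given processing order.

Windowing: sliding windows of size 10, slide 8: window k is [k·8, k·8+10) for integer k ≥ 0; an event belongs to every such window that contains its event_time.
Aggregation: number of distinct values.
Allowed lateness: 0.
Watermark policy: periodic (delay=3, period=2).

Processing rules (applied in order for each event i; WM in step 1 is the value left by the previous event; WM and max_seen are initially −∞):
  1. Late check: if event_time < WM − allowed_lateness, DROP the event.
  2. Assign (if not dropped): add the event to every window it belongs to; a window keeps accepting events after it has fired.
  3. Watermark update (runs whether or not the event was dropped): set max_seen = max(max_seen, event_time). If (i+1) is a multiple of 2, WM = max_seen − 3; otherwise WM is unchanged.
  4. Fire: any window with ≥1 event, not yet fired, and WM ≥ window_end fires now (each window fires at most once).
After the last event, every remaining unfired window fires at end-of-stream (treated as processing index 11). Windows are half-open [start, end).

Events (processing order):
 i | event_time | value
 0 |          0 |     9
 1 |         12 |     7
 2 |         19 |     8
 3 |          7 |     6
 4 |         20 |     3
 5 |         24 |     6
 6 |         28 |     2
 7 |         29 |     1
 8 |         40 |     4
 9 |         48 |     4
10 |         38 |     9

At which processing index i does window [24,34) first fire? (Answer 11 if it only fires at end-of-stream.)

i=0 t=0 v=9: → [0,10); WM=−∞
i=1 t=12 v=7: → [8,18); WM=9
i=2 t=19 v=8: → [16,26); WM=9
i=3 t=7 v=6: DROP (t<9-0); WM=16; [0,10) fires=1
i=4 t=20 v=3: → [16,26); WM=16
i=5 t=24 v=6: → [24,34),[16,26); WM=21; [8,18) fires=1
i=6 t=28 v=2: → [24,34); WM=21
i=7 t=29 v=1: → [24,34); WM=26; [16,26) fires=3
i=8 t=40 v=4: → [40,50),[32,42); WM=26
i=9 t=48 v=4: → [48,58),[40,50); WM=45; [24,34) fires=3 [32,42) fires=1
i=10 t=38 v=9: DROP (t<45-0); WM=45

9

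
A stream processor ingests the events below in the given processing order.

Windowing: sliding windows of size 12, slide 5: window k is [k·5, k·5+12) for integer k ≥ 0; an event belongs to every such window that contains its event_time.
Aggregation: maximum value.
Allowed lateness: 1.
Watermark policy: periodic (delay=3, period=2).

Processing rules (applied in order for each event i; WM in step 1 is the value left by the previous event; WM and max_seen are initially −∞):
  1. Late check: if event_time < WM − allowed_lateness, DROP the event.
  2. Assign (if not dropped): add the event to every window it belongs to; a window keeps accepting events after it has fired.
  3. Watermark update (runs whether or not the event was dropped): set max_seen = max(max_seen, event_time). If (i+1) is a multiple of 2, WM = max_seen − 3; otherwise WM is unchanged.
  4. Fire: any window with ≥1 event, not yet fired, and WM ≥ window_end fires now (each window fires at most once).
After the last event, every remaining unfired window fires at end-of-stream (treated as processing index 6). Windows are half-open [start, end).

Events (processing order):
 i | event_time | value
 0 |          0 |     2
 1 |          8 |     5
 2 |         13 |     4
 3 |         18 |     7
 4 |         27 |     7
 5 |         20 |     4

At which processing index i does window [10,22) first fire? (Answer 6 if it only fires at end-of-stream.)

i=0 t=0 v=2: → [0,12); WM=−∞
i=1 t=8 v=5: → [5,17),[0,12); WM=5
i=2 t=13 v=4: → [10,22),[5,17); WM=5
i=3 t=18 v=7: → [15,27),[10,22); WM=15; [0,12) fires=5
i=4 t=27 v=7: → [25,37),[20,32); WM=15
i=5 t=20 v=4: → [20,32),[15,27),[10,22); WM=24; [5,17) fires=5 [10,22) fires=7

5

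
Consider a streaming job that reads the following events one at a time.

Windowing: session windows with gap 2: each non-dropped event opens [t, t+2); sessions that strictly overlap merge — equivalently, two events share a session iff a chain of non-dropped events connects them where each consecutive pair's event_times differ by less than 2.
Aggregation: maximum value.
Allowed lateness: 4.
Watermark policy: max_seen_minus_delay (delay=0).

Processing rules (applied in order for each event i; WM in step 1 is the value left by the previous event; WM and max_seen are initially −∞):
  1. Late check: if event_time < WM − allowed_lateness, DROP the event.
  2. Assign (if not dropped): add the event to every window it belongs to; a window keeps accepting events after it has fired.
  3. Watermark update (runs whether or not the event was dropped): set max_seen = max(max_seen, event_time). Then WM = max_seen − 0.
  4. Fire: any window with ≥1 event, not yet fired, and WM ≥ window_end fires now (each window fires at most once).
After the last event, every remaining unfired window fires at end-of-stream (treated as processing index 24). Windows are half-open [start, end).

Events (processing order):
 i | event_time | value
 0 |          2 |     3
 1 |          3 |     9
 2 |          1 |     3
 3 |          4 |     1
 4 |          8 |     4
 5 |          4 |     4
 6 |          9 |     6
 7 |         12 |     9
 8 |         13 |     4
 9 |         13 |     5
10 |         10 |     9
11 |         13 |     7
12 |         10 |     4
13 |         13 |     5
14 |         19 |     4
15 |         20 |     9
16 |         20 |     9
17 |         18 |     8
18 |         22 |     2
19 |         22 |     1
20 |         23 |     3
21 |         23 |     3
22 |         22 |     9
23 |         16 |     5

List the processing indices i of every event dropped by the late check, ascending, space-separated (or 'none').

23

i=0 t=2 v=3: → [2,4); WM=2
i=1 t=3 v=9: → [2,5); WM=3
i=2 t=1 v=3: → [1,5); WM=3
i=3 t=4 v=1: → [1,6); WM=4
i=4 t=8 v=4: → [8,10); WM=8
i=5 t=4 v=4: → [1,6); WM=8
i=6 t=9 v=6: → [8,11); WM=9
i=7 t=12 v=9: → [12,14); WM=12
i=8 t=13 v=4: → [12,15); WM=13
i=9 t=13 v=5: → [12,15); WM=13
i=10 t=10 v=9: → [8,12); WM=13
i=11 t=13 v=7: → [12,15); WM=13
i=12 t=10 v=4: → [8,12); WM=13
i=13 t=13 v=5: → [12,15); WM=13
i=14 t=19 v=4: → [19,21); WM=19
i=15 t=20 v=9: → [19,22); WM=20
i=16 t=20 v=9: → [19,22); WM=20
i=17 t=18 v=8: → [18,22); WM=20
i=18 t=22 v=2: → [22,24); WM=22
i=19 t=22 v=1: → [22,24); WM=22
i=20 t=23 v=3: → [22,25); WM=23
i=21 t=23 v=3: → [22,25); WM=23
i=22 t=22 v=9: → [22,25); WM=23
i=23 t=16 v=5: DROP (t<23-4); WM=23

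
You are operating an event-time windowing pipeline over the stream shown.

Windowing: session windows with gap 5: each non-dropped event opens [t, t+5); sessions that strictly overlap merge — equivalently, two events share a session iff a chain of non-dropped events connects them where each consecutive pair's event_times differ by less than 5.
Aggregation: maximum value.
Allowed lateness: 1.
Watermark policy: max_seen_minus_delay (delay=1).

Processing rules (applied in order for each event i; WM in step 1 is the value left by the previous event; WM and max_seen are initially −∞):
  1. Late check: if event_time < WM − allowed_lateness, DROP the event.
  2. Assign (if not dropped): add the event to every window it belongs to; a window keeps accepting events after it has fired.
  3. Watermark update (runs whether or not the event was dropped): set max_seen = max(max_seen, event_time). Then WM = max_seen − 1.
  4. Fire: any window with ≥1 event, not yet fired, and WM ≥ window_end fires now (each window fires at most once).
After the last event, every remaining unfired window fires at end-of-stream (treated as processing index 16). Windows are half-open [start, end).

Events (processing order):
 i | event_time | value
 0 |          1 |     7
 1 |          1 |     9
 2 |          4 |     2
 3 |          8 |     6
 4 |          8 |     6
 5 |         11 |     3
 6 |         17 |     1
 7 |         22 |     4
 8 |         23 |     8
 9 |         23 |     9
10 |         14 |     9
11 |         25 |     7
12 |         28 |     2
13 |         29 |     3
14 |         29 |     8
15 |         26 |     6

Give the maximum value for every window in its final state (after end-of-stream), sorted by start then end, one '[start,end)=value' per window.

[1,16)=9 [17,22)=1 [22,34)=9

i=0 t=1 v=7: → [1,6); WM=0
i=1 t=1 v=9: → [1,6); WM=0
i=2 t=4 v=2: → [1,9); WM=3
i=3 t=8 v=6: → [1,13); WM=7
i=4 t=8 v=6: → [1,13); WM=7
i=5 t=11 v=3: → [1,16); WM=10
i=6 t=17 v=1: → [17,22); WM=16
i=7 t=22 v=4: → [22,27); WM=21
i=8 t=23 v=8: → [22,28); WM=22
i=9 t=23 v=9: → [22,28); WM=22
i=10 t=14 v=9: DROP (t<22-1); WM=22
i=11 t=25 v=7: → [22,30); WM=24
i=12 t=28 v=2: → [22,33); WM=27
i=13 t=29 v=3: → [22,34); WM=28
i=14 t=29 v=8: → [22,34); WM=28
i=15 t=26 v=6: DROP (t<28-1); WM=28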